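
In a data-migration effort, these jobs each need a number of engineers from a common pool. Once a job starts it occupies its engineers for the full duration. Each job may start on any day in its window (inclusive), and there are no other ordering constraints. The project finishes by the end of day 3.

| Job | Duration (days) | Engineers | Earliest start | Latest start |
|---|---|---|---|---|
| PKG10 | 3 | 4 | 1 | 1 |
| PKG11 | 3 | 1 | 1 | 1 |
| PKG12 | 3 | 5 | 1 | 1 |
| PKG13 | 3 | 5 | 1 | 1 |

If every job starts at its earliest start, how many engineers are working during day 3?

At early start, day 3 has: PKG10, PKG11, PKG12, PKG13.
Demand: 4 + 1 + 5 + 5 = 15.

15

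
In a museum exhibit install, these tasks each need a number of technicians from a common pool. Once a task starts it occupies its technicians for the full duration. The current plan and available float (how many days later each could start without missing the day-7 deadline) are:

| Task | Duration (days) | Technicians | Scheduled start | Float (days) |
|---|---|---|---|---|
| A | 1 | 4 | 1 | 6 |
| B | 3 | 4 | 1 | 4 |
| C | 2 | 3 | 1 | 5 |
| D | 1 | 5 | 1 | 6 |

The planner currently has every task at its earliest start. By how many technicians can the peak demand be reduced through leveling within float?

11

Early-start peak: d1:16  d2:7  d3:4  d4:0  d5:0  d6:0  d7:0 ⇒ 16.
Leveled (A@1, B@2, C@5, D@7): d1:4  d2:4  d3:4  d4:4  d5:3  d6:3  d7:5 ⇒ 5.
Reduction 16 − 5 = 11.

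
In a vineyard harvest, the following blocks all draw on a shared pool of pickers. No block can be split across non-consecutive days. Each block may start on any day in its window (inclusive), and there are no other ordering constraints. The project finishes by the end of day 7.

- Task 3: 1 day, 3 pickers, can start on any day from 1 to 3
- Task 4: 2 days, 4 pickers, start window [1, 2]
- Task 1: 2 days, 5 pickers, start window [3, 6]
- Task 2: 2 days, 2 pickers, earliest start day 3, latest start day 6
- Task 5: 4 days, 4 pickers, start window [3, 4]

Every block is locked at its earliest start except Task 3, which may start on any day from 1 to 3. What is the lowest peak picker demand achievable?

11

Task 3@1: d1:7  d2:4  d3:11  d4:11  d5:4  d6:4  d7:0 → peak 11
Task 3@2: d1:4  d2:7  d3:11  d4:11  d5:4  d6:4  d7:0 → peak 11
Task 3@3: d1:4  d2:4  d3:14  d4:11  d5:4  d6:4  d7:0 → peak 14
Best is Task 3@1, peak 11.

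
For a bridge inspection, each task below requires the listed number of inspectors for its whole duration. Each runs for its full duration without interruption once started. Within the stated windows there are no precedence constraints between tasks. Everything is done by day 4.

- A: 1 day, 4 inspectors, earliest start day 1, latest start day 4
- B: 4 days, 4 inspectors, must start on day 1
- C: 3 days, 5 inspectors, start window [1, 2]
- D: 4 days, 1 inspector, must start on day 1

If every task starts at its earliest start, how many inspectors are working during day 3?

At early start, day 3 has: B, C, D.
Demand: 4 + 5 + 1 = 10.

10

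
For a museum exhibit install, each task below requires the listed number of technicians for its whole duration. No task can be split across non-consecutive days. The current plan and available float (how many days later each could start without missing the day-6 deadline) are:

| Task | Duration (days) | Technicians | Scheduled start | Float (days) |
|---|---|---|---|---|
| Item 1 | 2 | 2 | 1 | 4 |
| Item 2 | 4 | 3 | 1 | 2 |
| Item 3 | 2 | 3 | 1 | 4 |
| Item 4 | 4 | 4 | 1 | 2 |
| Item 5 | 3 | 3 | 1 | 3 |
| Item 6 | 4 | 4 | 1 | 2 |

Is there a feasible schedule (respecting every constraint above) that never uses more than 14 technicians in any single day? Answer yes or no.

yes

Schedule Item 1@1, Item 2@1, Item 3@1, Item 4@1, Item 5@3, Item 6@3: d1:12  d2:12  d3:14  d4:14  d5:7  d6:4 — peak 14 ≤ 14.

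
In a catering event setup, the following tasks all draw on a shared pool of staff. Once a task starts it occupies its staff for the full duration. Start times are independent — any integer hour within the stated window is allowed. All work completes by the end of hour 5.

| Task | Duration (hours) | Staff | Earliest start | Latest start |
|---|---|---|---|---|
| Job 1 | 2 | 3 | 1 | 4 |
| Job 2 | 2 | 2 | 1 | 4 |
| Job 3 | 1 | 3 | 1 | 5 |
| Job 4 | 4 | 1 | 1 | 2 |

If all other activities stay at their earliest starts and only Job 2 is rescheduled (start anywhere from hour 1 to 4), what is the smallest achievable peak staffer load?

7

Job 2@1: h1:9  h2:6  h3:1  h4:1  h5:0 → peak 9
Job 2@2: h1:7  h2:6  h3:3  h4:1  h5:0 → peak 7
Job 2@3: h1:7  h2:4  h3:3  h4:3  h5:0 → peak 7
Job 2@4: h1:7  h2:4  h3:1  h4:3  h5:2 → peak 7
Best is Job 2@2, peak 7.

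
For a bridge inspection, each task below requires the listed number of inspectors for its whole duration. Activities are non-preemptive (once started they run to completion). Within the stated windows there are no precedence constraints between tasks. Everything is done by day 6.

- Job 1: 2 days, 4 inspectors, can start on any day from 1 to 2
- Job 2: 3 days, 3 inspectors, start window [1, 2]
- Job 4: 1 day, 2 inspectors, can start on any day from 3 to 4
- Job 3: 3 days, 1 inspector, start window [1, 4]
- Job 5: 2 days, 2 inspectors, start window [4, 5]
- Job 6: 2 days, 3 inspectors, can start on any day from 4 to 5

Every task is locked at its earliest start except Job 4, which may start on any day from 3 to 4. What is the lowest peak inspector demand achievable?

8

Job 4@3: d1:8  d2:8  d3:6  d4:5  d5:5  d6:0 → peak 8
Job 4@4: d1:8  d2:8  d3:4  d4:7  d5:5  d6:0 → peak 8
Best is Job 4@3, peak 8.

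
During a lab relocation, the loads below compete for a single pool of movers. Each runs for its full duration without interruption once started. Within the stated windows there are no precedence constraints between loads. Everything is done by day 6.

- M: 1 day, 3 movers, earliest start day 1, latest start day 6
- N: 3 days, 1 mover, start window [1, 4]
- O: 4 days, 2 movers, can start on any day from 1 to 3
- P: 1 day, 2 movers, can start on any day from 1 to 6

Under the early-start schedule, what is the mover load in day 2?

3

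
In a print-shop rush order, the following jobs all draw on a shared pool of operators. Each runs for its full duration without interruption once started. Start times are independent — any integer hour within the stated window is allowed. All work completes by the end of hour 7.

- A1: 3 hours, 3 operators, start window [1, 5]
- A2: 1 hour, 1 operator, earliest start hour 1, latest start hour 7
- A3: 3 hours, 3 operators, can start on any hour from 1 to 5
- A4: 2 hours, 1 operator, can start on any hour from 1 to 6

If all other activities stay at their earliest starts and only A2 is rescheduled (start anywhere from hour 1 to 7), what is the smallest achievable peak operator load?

7

A2@1: h1:8  h2:7  h3:6  h4:0  h5:0  h6:0  h7:0 → peak 8
A2@2: h1:7  h2:8  h3:6  h4:0  h5:0  h6:0  h7:0 → peak 8
A2@3: h1:7  h2:7  h3:7  h4:0  h5:0  h6:0  h7:0 → peak 7
A2@4: h1:7  h2:7  h3:6  h4:1  h5:0  h6:0  h7:0 → peak 7
A2@5: h1:7  h2:7  h3:6  h4:0  h5:1  h6:0  h7:0 → peak 7
A2@6: h1:7  h2:7  h3:6  h4:0  h5:0  h6:1  h7:0 → peak 7
A2@7: h1:7  h2:7  h3:6  h4:0  h5:0  h6:0  h7:1 → peak 7
Best is A2@3, peak 7.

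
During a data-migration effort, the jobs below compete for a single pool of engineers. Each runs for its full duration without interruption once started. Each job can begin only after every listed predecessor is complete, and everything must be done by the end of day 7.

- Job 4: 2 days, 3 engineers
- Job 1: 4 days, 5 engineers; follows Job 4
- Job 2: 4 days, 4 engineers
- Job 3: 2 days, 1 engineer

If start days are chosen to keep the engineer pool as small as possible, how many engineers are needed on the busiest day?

9

Schedule Job 4@1, Job 1@3, Job 2@1, Job 3@1: d1:8  d2:8  d3:9  d4:9  d5:5  d6:5  d7:0 — peak 9.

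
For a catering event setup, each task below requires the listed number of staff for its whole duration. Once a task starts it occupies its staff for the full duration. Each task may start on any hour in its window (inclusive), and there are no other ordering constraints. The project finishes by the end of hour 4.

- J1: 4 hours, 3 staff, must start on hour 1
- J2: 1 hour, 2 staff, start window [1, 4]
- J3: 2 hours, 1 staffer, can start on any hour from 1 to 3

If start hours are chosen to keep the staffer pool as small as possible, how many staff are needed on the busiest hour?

5

Early-start (J1@1, J2@1, J3@1) gives peak 6: h1:6  h2:4  h3:3  h4:3.
Shift J3→2.
Schedule J1@1, J2@1, J3@2: h1:5  h2:4  h3:4  h4:3 — peak 5.
No arrangement of the 12 feasible schedules does better.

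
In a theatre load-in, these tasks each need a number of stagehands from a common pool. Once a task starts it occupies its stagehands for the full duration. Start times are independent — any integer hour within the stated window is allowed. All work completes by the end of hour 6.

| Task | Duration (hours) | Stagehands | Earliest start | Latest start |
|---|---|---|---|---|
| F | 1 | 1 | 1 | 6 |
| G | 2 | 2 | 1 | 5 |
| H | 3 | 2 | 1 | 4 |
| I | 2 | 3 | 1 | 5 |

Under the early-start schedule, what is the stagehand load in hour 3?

2

At early start, hour 3 has: H.
Demand: 2 = 2.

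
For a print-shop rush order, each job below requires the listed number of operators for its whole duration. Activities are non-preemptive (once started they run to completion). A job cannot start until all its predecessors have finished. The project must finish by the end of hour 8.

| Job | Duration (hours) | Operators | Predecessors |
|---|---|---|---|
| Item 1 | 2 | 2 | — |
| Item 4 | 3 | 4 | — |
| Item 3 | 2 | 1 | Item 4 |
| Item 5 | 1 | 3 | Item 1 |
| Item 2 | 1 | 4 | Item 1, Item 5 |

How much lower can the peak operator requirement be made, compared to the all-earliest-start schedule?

3

Early-start peak: h1:6  h2:6  h3:7  h4:5  h5:1  h6:0  h7:0  h8:0 ⇒ 7.
Leveled (Item 1@1, Item 4@3, Item 3@6, Item 5@6, Item 2@8): h1:2  h2:2  h3:4  h4:4  h5:4  h6:4  h7:1  h8:4 ⇒ 4.
Reduction 7 − 4 = 3.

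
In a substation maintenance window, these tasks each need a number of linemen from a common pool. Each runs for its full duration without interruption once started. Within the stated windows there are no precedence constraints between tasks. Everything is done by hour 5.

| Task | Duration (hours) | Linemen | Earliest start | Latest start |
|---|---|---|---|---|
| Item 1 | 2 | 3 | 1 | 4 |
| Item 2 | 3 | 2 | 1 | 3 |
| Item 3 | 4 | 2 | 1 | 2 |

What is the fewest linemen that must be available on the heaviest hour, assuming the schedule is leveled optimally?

Early-start (Item 1@1, Item 2@1, Item 3@1) gives peak 7: h1:7  h2:7  h3:4  h4:2  h5:0.
Shift Item 2→3.
Schedule Item 1@1, Item 2@3, Item 3@1: h1:5  h2:5  h3:4  h4:4  h5:2 — peak 5.
No arrangement of the 24 feasible schedules does better.

5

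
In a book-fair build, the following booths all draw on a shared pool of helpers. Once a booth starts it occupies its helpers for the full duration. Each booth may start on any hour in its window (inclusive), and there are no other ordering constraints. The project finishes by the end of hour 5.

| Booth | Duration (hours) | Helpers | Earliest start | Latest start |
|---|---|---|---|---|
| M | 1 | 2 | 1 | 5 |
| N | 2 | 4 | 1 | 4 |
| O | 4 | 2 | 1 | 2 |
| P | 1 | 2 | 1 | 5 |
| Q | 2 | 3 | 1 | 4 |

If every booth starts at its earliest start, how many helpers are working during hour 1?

At early start, hour 1 has: M, N, O, P, Q.
Demand: 2 + 4 + 2 + 2 + 3 = 13.

13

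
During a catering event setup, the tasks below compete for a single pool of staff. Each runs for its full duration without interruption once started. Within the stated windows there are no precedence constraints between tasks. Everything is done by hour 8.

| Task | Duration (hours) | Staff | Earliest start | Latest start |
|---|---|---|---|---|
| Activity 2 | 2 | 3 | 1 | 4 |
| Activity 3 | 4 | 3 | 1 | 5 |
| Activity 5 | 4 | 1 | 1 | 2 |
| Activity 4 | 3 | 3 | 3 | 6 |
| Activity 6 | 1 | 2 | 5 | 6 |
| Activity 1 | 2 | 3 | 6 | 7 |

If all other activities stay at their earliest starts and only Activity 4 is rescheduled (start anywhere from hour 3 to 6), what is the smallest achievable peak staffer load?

7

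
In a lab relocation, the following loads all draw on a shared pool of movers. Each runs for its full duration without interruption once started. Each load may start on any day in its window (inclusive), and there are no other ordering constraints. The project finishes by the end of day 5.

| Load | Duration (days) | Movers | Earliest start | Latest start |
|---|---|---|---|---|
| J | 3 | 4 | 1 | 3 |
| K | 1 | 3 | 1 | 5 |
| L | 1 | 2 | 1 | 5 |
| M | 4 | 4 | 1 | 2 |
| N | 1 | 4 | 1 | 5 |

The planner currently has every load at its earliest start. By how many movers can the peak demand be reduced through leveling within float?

Early-start peak: d1:17  d2:8  d3:8  d4:4  d5:0 ⇒ 17.
Leveled (J@1, K@1, L@4, M@2, N@5): d1:7  d2:8  d3:8  d4:6  d5:8 ⇒ 8.
Reduction 17 − 8 = 9.

9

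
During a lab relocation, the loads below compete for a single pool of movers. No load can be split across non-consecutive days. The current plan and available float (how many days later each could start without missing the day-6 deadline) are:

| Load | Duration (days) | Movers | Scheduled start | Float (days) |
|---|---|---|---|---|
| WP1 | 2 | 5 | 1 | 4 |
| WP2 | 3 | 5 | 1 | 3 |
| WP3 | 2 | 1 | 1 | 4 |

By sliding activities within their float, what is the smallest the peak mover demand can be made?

6

Early-start (WP1@1, WP2@1, WP3@1) gives peak 11: d1:11  d2:11  d3:5  d4:0  d5:0  d6:0.
Shift WP2→3.
Schedule WP1@1, WP2@3, WP3@1: d1:6  d2:6  d3:5  d4:5  d5:5  d6:0 — peak 6.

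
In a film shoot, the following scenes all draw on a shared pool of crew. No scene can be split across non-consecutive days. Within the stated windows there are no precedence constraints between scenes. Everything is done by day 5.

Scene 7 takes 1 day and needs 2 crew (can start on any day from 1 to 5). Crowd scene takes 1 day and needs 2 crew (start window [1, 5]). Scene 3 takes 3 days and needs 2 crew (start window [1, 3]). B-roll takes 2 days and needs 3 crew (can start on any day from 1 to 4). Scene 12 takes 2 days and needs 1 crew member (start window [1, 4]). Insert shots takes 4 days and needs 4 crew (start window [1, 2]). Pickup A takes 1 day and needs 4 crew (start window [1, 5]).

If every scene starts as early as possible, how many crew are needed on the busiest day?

18

Early-start schedule: Scene 7@1, Crowd scene@1, Scene 3@1, B-roll@1, Scene 12@1, Insert shots@1, Pickup A@1.
Load per day: day 1: 18, day 2: 10, day 3: 6, day 4: 4, day 5: 0.
Peak is 18.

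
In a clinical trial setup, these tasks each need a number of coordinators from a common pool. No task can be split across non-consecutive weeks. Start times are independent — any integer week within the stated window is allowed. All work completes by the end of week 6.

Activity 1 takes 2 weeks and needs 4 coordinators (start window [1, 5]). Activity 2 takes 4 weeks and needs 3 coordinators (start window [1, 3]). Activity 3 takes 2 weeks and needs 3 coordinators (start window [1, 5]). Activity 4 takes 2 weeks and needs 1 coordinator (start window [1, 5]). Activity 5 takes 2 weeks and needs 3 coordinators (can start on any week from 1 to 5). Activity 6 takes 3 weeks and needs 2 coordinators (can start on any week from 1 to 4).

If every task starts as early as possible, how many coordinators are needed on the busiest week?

Early-start schedule: Activity 1@1, Activity 2@1, Activity 3@1, Activity 4@1, Activity 5@1, Activity 6@1.
Load per week: week 1: 16, week 2: 16, week 3: 5, week 4: 3, week 5: 0, week 6: 0.
Peak is 16.

16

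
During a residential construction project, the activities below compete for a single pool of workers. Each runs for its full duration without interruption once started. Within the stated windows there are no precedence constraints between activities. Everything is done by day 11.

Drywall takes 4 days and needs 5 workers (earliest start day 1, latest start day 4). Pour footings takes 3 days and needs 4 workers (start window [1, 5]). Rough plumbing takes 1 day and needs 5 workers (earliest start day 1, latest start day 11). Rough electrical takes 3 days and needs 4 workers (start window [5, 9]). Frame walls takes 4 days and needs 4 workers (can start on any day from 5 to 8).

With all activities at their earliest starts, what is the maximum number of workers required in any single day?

Early-start schedule: Drywall@1, Pour footings@1, Rough plumbing@1, Rough electrical@5, Frame walls@5.
Load per day: day 1: 14, day 2: 9, day 3: 9, day 4: 5, day 5: 8, day 6: 8, day 7: 8, day 8: 4, day 9: 0, day 10: 0, day 11: 0.
Peak is 14.

14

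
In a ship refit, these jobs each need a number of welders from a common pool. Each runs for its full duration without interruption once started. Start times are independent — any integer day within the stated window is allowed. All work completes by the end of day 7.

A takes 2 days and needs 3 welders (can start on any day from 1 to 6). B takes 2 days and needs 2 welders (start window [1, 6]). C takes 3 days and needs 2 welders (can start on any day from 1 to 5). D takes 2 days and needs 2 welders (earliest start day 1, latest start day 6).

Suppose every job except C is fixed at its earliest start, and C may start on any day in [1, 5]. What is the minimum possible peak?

7

C@1: d1:9  d2:9  d3:2  d4:0  d5:0  d6:0  d7:0 → peak 9
C@2: d1:7  d2:9  d3:2  d4:2  d5:0  d6:0  d7:0 → peak 9
C@3: d1:7  d2:7  d3:2  d4:2  d5:2  d6:0  d7:0 → peak 7
C@4: d1:7  d2:7  d3:0  d4:2  d5:2  d6:2  d7:0 → peak 7
C@5: d1:7  d2:7  d3:0  d4:0  d5:2  d6:2  d7:2 → peak 7
Best is C@3, peak 7.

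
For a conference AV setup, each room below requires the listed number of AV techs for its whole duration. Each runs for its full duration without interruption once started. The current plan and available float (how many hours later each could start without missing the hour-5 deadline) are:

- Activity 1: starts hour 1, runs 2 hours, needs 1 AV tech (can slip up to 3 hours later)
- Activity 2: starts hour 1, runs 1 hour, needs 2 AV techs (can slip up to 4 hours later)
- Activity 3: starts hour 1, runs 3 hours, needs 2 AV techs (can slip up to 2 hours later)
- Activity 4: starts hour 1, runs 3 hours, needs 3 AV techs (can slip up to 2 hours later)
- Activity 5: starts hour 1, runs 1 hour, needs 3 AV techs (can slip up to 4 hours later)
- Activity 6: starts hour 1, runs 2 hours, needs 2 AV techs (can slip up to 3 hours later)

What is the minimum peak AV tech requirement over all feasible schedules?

Early-start (Activity 1@1, Activity 2@1, Activity 3@1, Activity 4@1, Activity 5@1, Activity 6@1) gives peak 13: h1:13  h2:8  h3:5  h4:0  h5:0.
Shift Activity 4→2, Activity 5→5, Activity 6→4.
Schedule Activity 1@1, Activity 2@1, Activity 3@1, Activity 4@2, Activity 5@5, Activity 6@4: h1:5  h2:6  h3:5  h4:5  h5:5 — peak 6.
Total AV tech-hours = 26 over 5 hours ⇒ peak ≥ ⌈26/5⌉ = 6, so 6 is optimal.

6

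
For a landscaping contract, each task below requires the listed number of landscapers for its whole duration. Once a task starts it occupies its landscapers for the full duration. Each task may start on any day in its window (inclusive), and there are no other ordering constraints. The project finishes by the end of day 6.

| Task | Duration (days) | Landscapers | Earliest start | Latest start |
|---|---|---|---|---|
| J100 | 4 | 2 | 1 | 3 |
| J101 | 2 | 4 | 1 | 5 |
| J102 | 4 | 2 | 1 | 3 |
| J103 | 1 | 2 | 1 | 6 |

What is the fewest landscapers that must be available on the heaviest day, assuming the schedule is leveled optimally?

Early-start (J100@1, J101@1, J102@1, J103@1) gives peak 10: d1:10  d2:8  d3:4  d4:4  d5:0  d6:0.
Shift J102→3, J103→3.
Schedule J100@1, J101@1, J102@3, J103@3: d1:6  d2:6  d3:6  d4:4  d5:2  d6:2 — peak 6.

6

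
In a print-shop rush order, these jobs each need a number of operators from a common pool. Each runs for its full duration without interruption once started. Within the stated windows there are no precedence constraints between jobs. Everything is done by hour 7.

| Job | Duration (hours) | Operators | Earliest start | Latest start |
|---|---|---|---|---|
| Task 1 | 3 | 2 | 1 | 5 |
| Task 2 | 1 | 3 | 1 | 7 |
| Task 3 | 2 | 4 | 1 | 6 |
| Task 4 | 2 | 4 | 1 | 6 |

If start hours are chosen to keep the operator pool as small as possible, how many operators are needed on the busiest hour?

Early-start (Task 1@1, Task 2@1, Task 3@1, Task 4@1) gives peak 13: h1:13  h2:10  h3:2  h4:0  h5:0  h6:0  h7:0.
Shift Task 3→4, Task 4→6.
Schedule Task 1@1, Task 2@1, Task 3@4, Task 4@6: h1:5  h2:2  h3:2  h4:4  h5:4  h6:4  h7:4 — peak 5.

5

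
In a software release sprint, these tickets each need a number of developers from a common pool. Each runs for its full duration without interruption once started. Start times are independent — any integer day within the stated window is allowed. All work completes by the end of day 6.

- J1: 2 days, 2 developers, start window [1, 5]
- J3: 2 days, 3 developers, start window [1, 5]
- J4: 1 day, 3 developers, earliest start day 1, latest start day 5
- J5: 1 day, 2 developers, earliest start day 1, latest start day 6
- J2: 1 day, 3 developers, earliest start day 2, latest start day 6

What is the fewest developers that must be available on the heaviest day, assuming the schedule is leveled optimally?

4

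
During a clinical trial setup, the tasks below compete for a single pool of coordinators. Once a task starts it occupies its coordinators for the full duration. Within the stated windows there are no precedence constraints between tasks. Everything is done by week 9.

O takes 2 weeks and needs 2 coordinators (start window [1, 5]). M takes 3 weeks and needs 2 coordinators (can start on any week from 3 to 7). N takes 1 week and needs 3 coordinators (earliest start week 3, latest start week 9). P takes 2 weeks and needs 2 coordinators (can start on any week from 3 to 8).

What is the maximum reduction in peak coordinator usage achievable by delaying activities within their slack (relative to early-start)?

4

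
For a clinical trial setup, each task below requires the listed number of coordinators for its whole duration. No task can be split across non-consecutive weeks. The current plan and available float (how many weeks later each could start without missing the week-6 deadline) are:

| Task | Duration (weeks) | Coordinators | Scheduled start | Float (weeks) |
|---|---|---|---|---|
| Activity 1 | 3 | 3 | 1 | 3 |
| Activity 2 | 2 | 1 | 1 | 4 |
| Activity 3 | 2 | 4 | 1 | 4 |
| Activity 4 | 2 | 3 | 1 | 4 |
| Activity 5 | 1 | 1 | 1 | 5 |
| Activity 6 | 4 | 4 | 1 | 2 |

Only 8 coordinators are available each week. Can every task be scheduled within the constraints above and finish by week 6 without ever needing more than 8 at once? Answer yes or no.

yes

Schedule Activity 1@1, Activity 2@1, Activity 3@1, Activity 4@4, Activity 5@3, Activity 6@3: w1:8  w2:8  w3:8  w4:7  w5:7  w6:4 — peak 8 ≤ 8.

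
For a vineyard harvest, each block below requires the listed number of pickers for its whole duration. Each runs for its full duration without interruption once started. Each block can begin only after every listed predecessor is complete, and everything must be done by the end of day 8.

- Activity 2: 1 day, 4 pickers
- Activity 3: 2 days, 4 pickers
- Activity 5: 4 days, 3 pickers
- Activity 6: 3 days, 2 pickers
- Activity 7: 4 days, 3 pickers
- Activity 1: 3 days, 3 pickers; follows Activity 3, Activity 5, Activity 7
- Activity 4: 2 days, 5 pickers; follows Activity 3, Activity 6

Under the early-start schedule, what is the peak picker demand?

Early-start schedule: Activity 2@1, Activity 3@1, Activity 5@1, Activity 6@1, Activity 7@1, Activity 1@5, Activity 4@4.
Load per day: day 1: 16, day 2: 12, day 3: 8, day 4: 11, day 5: 8, day 6: 3, day 7: 3, day 8: 0.
Peak is 16.

16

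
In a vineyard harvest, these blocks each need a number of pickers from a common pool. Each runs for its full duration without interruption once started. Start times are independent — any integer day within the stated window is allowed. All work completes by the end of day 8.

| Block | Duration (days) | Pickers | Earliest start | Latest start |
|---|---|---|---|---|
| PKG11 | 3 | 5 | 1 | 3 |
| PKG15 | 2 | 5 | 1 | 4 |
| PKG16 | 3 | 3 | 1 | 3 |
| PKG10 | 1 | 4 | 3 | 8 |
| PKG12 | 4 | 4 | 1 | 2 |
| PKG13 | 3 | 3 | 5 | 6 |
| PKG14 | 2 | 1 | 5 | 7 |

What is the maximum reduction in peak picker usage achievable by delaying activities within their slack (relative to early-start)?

Early-start peak: d1:17  d2:17  d3:16  d4:4  d5:4  d6:4  d7:3  d8:0 ⇒ 17.
Leveled (PKG11@1, PKG15@4, PKG16@1, PKG10@5, PKG12@1, PKG13@5, PKG14@6): d1:12  d2:12  d3:12  d4:9  d5:12  d6:4  d7:4  d8:0 ⇒ 12.
Reduction 17 − 12 = 5.

5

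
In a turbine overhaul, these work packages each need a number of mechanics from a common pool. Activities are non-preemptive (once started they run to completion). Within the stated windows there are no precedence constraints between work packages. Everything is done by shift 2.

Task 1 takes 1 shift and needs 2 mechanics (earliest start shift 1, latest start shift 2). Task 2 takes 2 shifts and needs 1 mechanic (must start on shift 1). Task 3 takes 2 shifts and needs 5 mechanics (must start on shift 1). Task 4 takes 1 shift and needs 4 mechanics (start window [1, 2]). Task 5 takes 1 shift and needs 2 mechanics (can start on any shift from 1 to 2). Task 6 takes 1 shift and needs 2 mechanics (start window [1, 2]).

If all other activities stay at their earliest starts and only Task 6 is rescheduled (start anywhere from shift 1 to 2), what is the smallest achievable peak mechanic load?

14

Task 6@1: s1:16  s2:6 → peak 16
Task 6@2: s1:14  s2:8 → peak 14
Best is Task 6@2, peak 14.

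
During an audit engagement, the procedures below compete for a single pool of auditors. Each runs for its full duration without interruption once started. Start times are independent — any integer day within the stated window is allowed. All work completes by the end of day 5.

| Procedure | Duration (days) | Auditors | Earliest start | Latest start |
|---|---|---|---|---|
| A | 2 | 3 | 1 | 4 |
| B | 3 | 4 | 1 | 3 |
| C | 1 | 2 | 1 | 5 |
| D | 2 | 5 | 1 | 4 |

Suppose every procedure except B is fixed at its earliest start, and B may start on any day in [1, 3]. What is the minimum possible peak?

10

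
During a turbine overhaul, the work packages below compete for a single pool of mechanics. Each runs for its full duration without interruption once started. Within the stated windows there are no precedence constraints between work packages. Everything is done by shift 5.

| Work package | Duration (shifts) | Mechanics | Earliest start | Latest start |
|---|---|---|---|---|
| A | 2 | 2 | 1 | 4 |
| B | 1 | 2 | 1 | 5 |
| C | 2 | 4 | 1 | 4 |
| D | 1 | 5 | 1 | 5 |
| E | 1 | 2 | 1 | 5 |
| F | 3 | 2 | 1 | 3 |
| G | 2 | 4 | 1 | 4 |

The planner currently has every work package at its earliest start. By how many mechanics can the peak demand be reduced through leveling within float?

13

Early-start peak: s1:21  s2:12  s3:2  s4:0  s5:0 ⇒ 21.
Leveled (A@1, B@1, C@1, D@3, E@2, F@3, G@4): s1:8  s2:8  s3:7  s4:6  s5:6 ⇒ 8.
Reduction 21 − 8 = 13.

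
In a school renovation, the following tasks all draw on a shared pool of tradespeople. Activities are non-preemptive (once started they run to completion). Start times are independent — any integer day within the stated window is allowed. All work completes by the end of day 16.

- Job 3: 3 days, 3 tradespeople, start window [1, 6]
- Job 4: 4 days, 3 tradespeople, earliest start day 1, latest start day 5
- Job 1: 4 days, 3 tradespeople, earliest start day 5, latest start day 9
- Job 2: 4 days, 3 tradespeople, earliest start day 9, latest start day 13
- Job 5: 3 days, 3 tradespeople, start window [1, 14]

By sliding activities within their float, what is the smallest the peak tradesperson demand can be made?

6

Early-start (Job 3@1, Job 4@1, Job 1@5, Job 2@9, Job 5@1) gives peak 9: d1:9  d2:9  d3:9  d4:3  d5:3  d6:3  d7:3  d8:3  d9:3  d10:3  d11:3  d12:3  d13:0  d14:0  d15:0  d16:0.
Shift Job 5→4.
Schedule Job 3@1, Job 4@1, Job 1@5, Job 2@9, Job 5@4: d1:6  d2:6  d3:6  d4:6  d5:6  d6:6  d7:3  d8:3  d9:3  d10:3  d11:3  d12:3  d13:0  d14:0  d15:0  d16:0 — peak 6.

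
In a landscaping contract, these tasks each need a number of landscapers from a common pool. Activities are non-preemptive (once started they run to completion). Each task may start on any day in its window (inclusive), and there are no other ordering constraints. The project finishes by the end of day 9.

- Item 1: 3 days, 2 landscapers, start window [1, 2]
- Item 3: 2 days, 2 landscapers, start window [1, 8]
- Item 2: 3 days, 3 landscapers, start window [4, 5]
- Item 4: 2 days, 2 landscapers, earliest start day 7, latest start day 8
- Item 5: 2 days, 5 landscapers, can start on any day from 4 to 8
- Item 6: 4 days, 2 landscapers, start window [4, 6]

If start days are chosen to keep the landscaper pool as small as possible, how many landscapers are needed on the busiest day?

7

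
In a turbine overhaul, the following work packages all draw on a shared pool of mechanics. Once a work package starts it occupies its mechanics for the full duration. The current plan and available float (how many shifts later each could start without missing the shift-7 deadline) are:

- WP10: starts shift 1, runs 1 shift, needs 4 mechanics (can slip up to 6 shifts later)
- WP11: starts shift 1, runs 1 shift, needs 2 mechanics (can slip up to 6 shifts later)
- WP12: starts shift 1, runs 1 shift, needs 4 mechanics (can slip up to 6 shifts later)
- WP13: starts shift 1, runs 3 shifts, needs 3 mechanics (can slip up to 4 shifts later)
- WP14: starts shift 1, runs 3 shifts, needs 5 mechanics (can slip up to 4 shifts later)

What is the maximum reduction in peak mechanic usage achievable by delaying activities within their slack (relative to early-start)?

Early-start peak: s1:18  s2:8  s3:8  s4:0  s5:0  s6:0  s7:0 ⇒ 18.
Leveled (WP10@1, WP11@1, WP12@2, WP13@2, WP14@5): s1:6  s2:7  s3:3  s4:3  s5:5  s6:5  s7:5 ⇒ 7.
Reduction 18 − 7 = 11.

11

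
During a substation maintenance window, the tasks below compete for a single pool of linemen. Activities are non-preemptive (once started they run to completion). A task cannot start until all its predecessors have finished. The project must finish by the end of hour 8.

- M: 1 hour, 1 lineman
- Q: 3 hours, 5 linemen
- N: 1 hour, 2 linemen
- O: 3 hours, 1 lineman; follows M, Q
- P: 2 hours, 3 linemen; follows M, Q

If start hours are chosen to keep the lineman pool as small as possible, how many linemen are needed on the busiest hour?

Early-start (M@1, Q@1, N@1, O@4, P@4) gives peak 8: h1:8  h2:5  h3:5  h4:4  h5:4  h6:1  h7:0  h8:0.
Shift Q→2, O→5, P→5.
Schedule M@1, Q@2, N@1, O@5, P@5: h1:3  h2:5  h3:5  h4:5  h5:4  h6:4  h7:1  h8:0 — peak 5.

5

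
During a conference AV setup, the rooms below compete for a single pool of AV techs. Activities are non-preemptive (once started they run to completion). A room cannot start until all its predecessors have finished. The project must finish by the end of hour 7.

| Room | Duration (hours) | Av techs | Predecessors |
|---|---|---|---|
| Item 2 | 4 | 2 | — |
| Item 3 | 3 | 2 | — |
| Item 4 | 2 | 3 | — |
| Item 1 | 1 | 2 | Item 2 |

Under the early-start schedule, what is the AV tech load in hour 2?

7

At early start, hour 2 has: Item 2, Item 3, Item 4.
Demand: 2 + 2 + 3 = 7.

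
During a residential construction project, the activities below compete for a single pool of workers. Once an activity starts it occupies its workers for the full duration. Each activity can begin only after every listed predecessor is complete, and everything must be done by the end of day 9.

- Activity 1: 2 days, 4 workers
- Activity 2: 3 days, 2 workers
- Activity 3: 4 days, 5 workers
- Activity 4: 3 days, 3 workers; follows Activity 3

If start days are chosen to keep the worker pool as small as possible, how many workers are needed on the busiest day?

5

Early-start (Activity 1@1, Activity 2@1, Activity 3@1, Activity 4@5) gives peak 11: d1:11  d2:11  d3:7  d4:5  d5:3  d6:3  d7:3  d8:0  d9:0.
Shift Activity 2→7, Activity 3→3, Activity 4→7.
Schedule Activity 1@1, Activity 2@7, Activity 3@3, Activity 4@7: d1:4  d2:4  d3:5  d4:5  d5:5  d6:5  d7:5  d8:5  d9:5 — peak 5.
Total worker-days = 43 over 9 days ⇒ peak ≥ ⌈43/9⌉ = 5, so 5 is optimal.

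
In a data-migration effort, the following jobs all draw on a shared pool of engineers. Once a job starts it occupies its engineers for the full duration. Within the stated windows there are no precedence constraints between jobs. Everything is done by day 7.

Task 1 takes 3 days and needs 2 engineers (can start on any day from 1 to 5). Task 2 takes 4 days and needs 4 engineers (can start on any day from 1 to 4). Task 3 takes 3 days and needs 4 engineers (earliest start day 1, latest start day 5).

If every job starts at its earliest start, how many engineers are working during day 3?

10

At early start, day 3 has: Task 1, Task 2, Task 3.
Demand: 2 + 4 + 4 = 10.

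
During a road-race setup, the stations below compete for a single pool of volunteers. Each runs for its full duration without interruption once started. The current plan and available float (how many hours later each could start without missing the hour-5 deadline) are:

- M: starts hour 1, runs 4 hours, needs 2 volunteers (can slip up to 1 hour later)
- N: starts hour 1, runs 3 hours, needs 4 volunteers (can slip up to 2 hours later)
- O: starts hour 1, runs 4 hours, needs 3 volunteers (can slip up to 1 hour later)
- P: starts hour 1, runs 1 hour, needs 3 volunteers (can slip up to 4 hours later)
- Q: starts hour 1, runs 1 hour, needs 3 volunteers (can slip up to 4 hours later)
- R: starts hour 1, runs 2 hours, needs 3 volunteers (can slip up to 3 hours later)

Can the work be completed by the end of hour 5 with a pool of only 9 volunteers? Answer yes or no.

yes

Schedule M@1, N@1, O@1, P@5, Q@5, R@4: h1:9  h2:9  h3:9  h4:8  h5:9 — peak 9 ≤ 9.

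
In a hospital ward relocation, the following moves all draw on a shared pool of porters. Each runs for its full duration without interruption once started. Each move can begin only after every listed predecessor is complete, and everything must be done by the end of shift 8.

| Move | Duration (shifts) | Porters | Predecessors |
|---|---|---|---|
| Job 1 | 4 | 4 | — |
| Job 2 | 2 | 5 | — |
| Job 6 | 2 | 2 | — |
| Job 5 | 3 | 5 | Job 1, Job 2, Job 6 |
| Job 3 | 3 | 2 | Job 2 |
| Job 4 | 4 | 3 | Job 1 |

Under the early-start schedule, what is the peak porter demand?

11

Early-start schedule: Job 1@1, Job 2@1, Job 6@1, Job 5@5, Job 3@3, Job 4@5.
Load per shift: shift 1: 11, shift 2: 11, shift 3: 6, shift 4: 6, shift 5: 10, shift 6: 8, shift 7: 8, shift 8: 3.
Peak is 11.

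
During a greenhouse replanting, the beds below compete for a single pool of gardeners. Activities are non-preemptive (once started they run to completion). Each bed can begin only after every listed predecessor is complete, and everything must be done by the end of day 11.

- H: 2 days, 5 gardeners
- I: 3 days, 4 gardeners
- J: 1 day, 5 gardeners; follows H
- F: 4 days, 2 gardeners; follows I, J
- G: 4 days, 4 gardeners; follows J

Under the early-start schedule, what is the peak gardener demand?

9

Early-start schedule: H@1, I@1, J@3, F@4, G@4.
Load per day: day 1: 9, day 2: 9, day 3: 9, day 4: 6, day 5: 6, day 6: 6, day 7: 6, day 8: 0, day 9: 0, day 10: 0, day 11: 0.
Peak is 9.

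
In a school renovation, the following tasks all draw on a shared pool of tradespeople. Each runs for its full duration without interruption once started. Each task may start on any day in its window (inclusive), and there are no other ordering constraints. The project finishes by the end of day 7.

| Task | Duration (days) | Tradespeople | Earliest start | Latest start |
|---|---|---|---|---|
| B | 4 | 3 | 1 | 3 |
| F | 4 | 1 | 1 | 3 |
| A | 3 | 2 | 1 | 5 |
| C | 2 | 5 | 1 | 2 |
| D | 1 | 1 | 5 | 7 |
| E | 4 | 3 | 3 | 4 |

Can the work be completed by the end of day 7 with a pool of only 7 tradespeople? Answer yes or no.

yes

Schedule B@3, F@3, A@1, C@1, D@7, E@4: d1:7  d2:7  d3:6  d4:7  d5:7  d6:7  d7:4 — peak 7 ≤ 7.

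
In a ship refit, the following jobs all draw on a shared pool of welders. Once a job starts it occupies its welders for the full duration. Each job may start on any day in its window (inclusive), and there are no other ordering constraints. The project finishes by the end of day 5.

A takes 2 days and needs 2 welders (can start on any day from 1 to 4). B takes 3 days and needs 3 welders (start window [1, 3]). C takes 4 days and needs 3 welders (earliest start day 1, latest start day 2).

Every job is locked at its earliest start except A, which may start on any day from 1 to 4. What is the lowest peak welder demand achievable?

6

A@1: d1:8  d2:8  d3:6  d4:3  d5:0 → peak 8
A@2: d1:6  d2:8  d3:8  d4:3  d5:0 → peak 8
A@3: d1:6  d2:6  d3:8  d4:5  d5:0 → peak 8
A@4: d1:6  d2:6  d3:6  d4:5  d5:2 → peak 6
Best is A@4, peak 6.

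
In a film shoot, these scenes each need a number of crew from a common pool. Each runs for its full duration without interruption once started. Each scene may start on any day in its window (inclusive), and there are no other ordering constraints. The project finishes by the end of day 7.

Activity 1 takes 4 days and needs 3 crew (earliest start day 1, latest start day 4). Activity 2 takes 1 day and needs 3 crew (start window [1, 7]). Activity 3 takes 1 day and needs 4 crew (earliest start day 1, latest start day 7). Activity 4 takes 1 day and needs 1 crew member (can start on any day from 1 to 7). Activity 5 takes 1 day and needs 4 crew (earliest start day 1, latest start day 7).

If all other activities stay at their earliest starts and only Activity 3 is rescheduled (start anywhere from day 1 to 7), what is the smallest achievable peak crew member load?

11

Activity 3@1: d1:15  d2:3  d3:3  d4:3  d5:0  d6:0  d7:0 → peak 15
Activity 3@2: d1:11  d2:7  d3:3  d4:3  d5:0  d6:0  d7:0 → peak 11
Activity 3@3: d1:11  d2:3  d3:7  d4:3  d5:0  d6:0  d7:0 → peak 11
Activity 3@4: d1:11  d2:3  d3:3  d4:7  d5:0  d6:0  d7:0 → peak 11
Activity 3@5: d1:11  d2:3  d3:3  d4:3  d5:4  d6:0  d7:0 → peak 11
Activity 3@6: d1:11  d2:3  d3:3  d4:3  d5:0  d6:4  d7:0 → peak 11
Activity 3@7: d1:11  d2:3  d3:3  d4:3  d5:0  d6:0  d7:4 → peak 11
Best is Activity 3@2, peak 11.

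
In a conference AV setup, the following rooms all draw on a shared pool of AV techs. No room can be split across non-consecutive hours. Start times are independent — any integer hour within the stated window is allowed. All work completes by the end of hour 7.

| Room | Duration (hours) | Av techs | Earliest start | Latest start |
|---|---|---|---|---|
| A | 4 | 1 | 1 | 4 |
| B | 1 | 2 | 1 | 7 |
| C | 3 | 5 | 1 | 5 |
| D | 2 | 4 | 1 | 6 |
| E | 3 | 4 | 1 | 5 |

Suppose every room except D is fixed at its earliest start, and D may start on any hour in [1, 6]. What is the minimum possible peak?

12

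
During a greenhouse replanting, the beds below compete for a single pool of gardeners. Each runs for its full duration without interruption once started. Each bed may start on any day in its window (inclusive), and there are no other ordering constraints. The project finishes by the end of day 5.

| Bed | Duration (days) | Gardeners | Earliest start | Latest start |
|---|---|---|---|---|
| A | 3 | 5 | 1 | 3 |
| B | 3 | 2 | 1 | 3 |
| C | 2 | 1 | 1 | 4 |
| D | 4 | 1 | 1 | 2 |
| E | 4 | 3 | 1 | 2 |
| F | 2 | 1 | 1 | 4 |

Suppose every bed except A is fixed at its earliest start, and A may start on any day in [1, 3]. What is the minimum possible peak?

A@1: d1:13  d2:13  d3:11  d4:4  d5:0 → peak 13
A@2: d1:8  d2:13  d3:11  d4:9  d5:0 → peak 13
A@3: d1:8  d2:8  d3:11  d4:9  d5:5 → peak 11
Best is A@3, peak 11.

11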